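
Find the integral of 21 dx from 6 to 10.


The integral of a constant k over [a, b] equals k * (b - a).
integral from 6 to 10 of 21 dx
= 21 * (10 - 6)
= 21 * 4
= 84

84


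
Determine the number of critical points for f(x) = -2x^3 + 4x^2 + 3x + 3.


Find where f'(x) = 0:
f(x) = -2x^3 + 4x^2 + 3x + 3
f'(x) = -6x^2 + 8x + 3
This is a quadratic in x. Use the discriminant to count real roots.
Discriminant = (8)^2 - 4 * (-6) * 3
= 64 - (-72)
= 136
Since discriminant > 0, f'(x) = 0 has 2 real solutions.
Number of critical points: 2

2


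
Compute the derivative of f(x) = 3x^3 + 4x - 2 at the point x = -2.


Differentiate f(x) = 3x^3 + 4x - 2 term by term:
f'(x) = 9x^2 + 4
Substitute x = -2:
f'(-2) = 9 * (-2)^2 + 0 * (-2) + 4
= 36 + 0 + 4
= 40

40


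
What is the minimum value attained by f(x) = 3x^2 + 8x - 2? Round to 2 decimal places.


For a quadratic f(x) = ax^2 + bx + c with a > 0, the minimum is at the vertex.
Vertex x-coordinate: x = -b/(2a)
x = -(8) / (2 * 3)
x = -8/6 = -4/3
Substitute back to find the minimum value:
f(-4/3) = 3 * (-4/3)^2 + 8 * (-4/3) - 2
= 16/3 - 32/3 - 2
= -22/3 ≈ -7.33

-7.33


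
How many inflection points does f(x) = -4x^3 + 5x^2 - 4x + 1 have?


Inflection points occur where f''(x) = 0 and concavity changes.
f(x) = -4x^3 + 5x^2 - 4x + 1
f'(x) = -12x^2 + 10x - 4
f''(x) = -24x + 10
Set f''(x) = 0:
-24x + 10 = 0
x = -10 / (-24) = 5/12
Since f''(x) is linear (degree 1), it changes sign at this point.
Therefore there is exactly 1 inflection point.

1


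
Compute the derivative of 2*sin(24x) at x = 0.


Apply the chain rule to differentiate 2*sin(24x):
d/dx [2*sin(24x)]
= 2 * cos(24x) * d/dx(24x)
= 2 * 24 * cos(24x)
= 48 * cos(24x)
Evaluate at x = 0:
= 48 * cos(0)
= 48 * 1
= 48

48


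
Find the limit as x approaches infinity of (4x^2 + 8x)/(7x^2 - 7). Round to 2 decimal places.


For limits at infinity with equal-degree polynomials,
we compare leading coefficients.
Numerator leading term: 4x^2
Denominator leading term: 7x^2
Divide both by x^2:
lim = (4 + 8/x) / (7 - 7/x^2)
As x -> infinity, the 1/x and 1/x^2 terms vanish:
= 4/7 ≈ 0.57

0.57


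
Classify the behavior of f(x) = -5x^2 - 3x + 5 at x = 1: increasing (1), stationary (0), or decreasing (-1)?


Compute f'(x) to determine behavior:
f'(x) = -10x - 3
f'(1) = -10 * 1 - 3
= -10 - 3
= -13
Since f'(1) < 0, the function is decreasing (-1)

-1


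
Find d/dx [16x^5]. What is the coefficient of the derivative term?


We apply the power rule: d/dx [ax^n] = a*n * x^(n-1)
d/dx [16x^5]
= 16 * 5 * x^(5-1)
= 80x^4
The coefficient is 80

80


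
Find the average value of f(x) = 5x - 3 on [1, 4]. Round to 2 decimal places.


Average value = 1/(b-a) * integral from a to b of f(x) dx
First compute the integral of 5x - 3:
F(x) = (5/2)x^2 - 3x
F(4) = 5/2 * 16 - 3 * 4 = 28
F(1) = 5/2 * 1 - 3 * 1 = -1/2
Integral = 28 - (-1/2) = 57/2
Average = (57/2) / (4 - 1) = (57/2) / 3
= 19/2 = 9.50

9.50


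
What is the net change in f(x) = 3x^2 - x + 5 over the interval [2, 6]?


Net change = f(b) - f(a)
f(x) = 3x^2 - x + 5
Compute f(6):
f(6) = 3 * 6^2 - 1 * 6 + 5
= 108 - 6 + 5
= 107
Compute f(2):
f(2) = 3 * 2^2 - 1 * 2 + 5
= 12 - 2 + 5
= 15
Net change = 107 - 15 = 92

92


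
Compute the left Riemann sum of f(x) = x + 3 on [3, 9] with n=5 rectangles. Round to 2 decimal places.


Left Riemann sum uses left endpoints of each subinterval.
Interval: [3, 9], n = 5
dx = (9 - 3) / 5 = 6/5
Left endpoints: [3, 21/5, 27/5, 33/5, 39/5]
f values: [6, 36/5, 42/5, 48/5, 54/5]
Sum = dx * (sum of f values)
= 6/5 * 42
= 252/5 = 50.40

50.40


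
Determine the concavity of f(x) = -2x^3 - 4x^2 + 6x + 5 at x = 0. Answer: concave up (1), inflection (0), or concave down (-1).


Concavity is determined by the sign of f''(x).
f(x) = -2x^3 - 4x^2 + 6x + 5
f'(x) = -6x^2 - 8x + 6
f''(x) = -12x - 8
f''(0) = -12 * 0 - 8
= 0 - 8
= -8
Since f''(0) < 0, the function is concave down (-1)

-1


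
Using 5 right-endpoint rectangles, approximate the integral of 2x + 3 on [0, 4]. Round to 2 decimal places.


Right Riemann sum uses right endpoints of each subinterval.
Interval: [0, 4], n = 5
dx = (4 - 0) / 5 = 4/5
Right endpoints: [4/5, 8/5, 12/5, 16/5, 4]
f values: [23/5, 31/5, 39/5, 47/5, 11]
Sum = dx * (sum of f values)
= 4/5 * 39
= 156/5 = 31.20

31.20


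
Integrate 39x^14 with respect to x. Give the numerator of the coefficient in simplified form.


Apply the power rule for integration:
integral of ax^n dx = a/(n+1) * x^(n+1) + C
integral of 39x^14 dx
= 39/15 * x^15 + C
= 13/5 * x^15 + C
The coefficient in lowest terms is 13/5, and its numerator is 13

13


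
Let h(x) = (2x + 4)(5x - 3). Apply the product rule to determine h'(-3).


Let u(x) = 2x + 4 and v(x) = 5x - 3
u'(x) = 2
v'(x) = 5
Product rule: h'(x) = u'(x)*v(x) + u(x)*v'(x)
= 2 * (5x - 3) + (2x + 4) * 5
At x = -3:
u(-3) = 2 * (-3) + 4 = -2
v(-3) = 5 * (-3) - 3 = -18
h'(-3) = 2 * (-18) + (-2) * 5
= -36 - 10
= -46

-46


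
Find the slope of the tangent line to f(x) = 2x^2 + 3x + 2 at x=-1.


The slope of the tangent line equals f'(x) at the point.
f(x) = 2x^2 + 3x + 2
f'(x) = 4x + 3
At x = -1:
f'(-1) = 4 * (-1) + 3
= -4 + 3
= -1

-1


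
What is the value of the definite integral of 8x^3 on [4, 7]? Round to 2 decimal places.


Find the antiderivative of 8x^3:
F(x) = 8/4 * x^4
Apply the Fundamental Theorem of Calculus:
F(7) - F(4)
= 8/4 * 7^4 - 8/4 * 4^4
= 8/4 * (2401 - 256)
= 8/4 * 2145
= 4290 = 4290.00

4290.00


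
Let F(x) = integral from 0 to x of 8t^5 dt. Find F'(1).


By the Fundamental Theorem of Calculus (Part 1):
If F(x) = integral from 0 to x of f(t) dt, then F'(x) = f(x)
Here f(t) = 8t^5
So F'(x) = 8x^5
Evaluate at x = 1:
F'(1) = 8 * 1^5
= 8 * 1
= 8

8


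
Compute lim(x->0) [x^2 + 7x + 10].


Since polynomials are continuous, we use direct substitution.
lim(x->0) of x^2 + 7x + 10
= 1 * 0^2 + 7 * 0 + 10
= 0 + 0 + 10
= 10

10


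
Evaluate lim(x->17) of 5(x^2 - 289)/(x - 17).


Direct substitution gives 0/0, so we factor the numerator.
Factor: 5(x^2 - 289) = 5 * (x - 17)(x + 17)
Cancel the common factor (x - 17):
5(x^2 - 289)/(x - 17) = 5 * (x + 17)
Now substitute x = 17:
= 5 * (17 + 17) = 170

170


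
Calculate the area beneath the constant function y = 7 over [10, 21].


The area under a constant function y = 7 is a rectangle.
Width = 21 - 10 = 11
Height = 7
Area = width * height
= 11 * 7
= 77

77


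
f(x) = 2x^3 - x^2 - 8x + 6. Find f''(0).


First derivative:
f'(x) = 6x^2 - 2x - 8
Second derivative:
f''(x) = 12x - 2
Substitute x = 0:
f''(0) = 12 * 0 - 2
= 0 - 2
= -2

-2


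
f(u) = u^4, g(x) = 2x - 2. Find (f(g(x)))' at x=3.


Using the chain rule: (f(g(x)))' = f'(g(x)) * g'(x)
First, find g(3):
g(3) = 2 * 3 - 2 = 4
Next, f'(u) = 4u^3
And g'(x) = 2
So f'(g(3)) * g'(3)
= 4 * 4^3 * 2
= 4 * 64 * 2
= 512

512


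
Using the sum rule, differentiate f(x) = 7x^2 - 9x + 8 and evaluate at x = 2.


Differentiate term by term using power and sum rules:
f(x) = 7x^2 - 9x + 8
f'(x) = 14x - 9
Substitute x = 2:
f'(2) = 14 * 2 - 9
= 28 - 9
= 19

19


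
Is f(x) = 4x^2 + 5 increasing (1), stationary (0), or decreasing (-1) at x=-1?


Compute f'(x) to determine behavior:
f'(x) = 8x
f'(-1) = 8 * (-1) + 0
= -8 + 0
= -8
Since f'(-1) < 0, the function is decreasing (-1)

-1


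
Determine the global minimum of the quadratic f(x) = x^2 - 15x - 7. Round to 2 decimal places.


For a quadratic f(x) = ax^2 + bx + c with a > 0, the minimum is at the vertex.
Vertex x-coordinate: x = -b/(2a)
x = -(-15) / (2 * 1)
x = 15/2
Substitute back to find the minimum value:
f(15/2) = 1 * (15/2)^2 - 15 * (15/2) - 7
= 225/4 - 225/2 - 7
= -253/4 = -63.25

-63.25


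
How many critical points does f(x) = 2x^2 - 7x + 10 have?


Find where f'(x) = 0:
f'(x) = 4x - 7
Set f'(x) = 0:
4x - 7 = 0
x = 7 / 4 = 7/4
This is a linear equation in x, so there is exactly one solution.
Number of critical points: 1

1


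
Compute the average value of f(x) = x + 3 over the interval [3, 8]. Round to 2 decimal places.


Average value = 1/(b-a) * integral from a to b of f(x) dx
First compute the integral of x + 3:
F(x) = (1/2)x^2 + 3x
F(8) = 1/2 * 64 + 3 * 8 = 56
F(3) = 1/2 * 9 + 3 * 3 = 27/2
Integral = 56 - 27/2 = 85/2
Average = (85/2) / (8 - 3) = (85/2) / 5
= 17/2 = 8.50

8.50


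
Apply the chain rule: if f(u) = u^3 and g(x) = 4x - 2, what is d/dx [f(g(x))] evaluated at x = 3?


Using the chain rule: (f(g(x)))' = f'(g(x)) * g'(x)
First, find g(3):
g(3) = 4 * 3 - 2 = 10
Next, f'(u) = 3u^2
And g'(x) = 4
So f'(g(3)) * g'(3)
= 3 * 10^2 * 4
= 3 * 100 * 4
= 1200

1200


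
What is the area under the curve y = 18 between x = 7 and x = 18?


The area under a constant function y = 18 is a rectangle.
Width = 18 - 7 = 11
Height = 18
Area = width * height
= 11 * 18
= 198

198


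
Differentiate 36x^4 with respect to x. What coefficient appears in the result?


We apply the power rule: d/dx [ax^n] = a*n * x^(n-1)
d/dx [36x^4]
= 36 * 4 * x^(4-1)
= 144x^3
The coefficient is 144

144


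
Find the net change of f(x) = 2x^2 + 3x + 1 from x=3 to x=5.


Net change = f(b) - f(a)
f(x) = 2x^2 + 3x + 1
Compute f(5):
f(5) = 2 * 5^2 + 3 * 5 + 1
= 50 + 15 + 1
= 66
Compute f(3):
f(3) = 2 * 3^2 + 3 * 3 + 1
= 18 + 9 + 1
= 28
Net change = 66 - 28 = 38

38


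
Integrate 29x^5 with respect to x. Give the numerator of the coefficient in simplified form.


Apply the power rule for integration:
integral of ax^n dx = a/(n+1) * x^(n+1) + C
integral of 29x^5 dx
= 29/6 * x^6 + C
The coefficient in lowest terms is 29/6, and its numerator is 29

29


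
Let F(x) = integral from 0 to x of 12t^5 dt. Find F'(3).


By the Fundamental Theorem of Calculus (Part 1):
If F(x) = integral from 0 to x of f(t) dt, then F'(x) = f(x)
Here f(t) = 12t^5
So F'(x) = 12x^5
Evaluate at x = 3:
F'(3) = 12 * 3^5
= 12 * 243
= 2916

2916


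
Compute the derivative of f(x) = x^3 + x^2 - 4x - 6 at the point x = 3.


Differentiate f(x) = x^3 + x^2 - 4x - 6 term by term:
f'(x) = 3x^2 + 2x - 4
Substitute x = 3:
f'(3) = 3 * 3^2 + 2 * 3 - 4
= 27 + 6 - 4
= 29

29


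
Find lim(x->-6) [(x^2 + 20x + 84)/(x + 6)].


Direct substitution gives 0/0, so we factor the numerator.
Factor: (x^2 + 20x + 84) = (x + 6)(x + 14)
Cancel the common factor (x + 6):
(x^2 + 20x + 84)/(x + 6) = (x + 14)
Now substitute x = -6:
= (-6) - (-14) = 8

8


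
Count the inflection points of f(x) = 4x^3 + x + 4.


Inflection points occur where f''(x) = 0 and concavity changes.
f(x) = 4x^3 + x + 4
f'(x) = 12x^2 + 1
f''(x) = 24x
Set f''(x) = 0:
24x = 0
x = 0 / 24 = 0
Since f''(x) is linear (degree 1), it changes sign at this point.
Therefore there is exactly 1 inflection point.

1


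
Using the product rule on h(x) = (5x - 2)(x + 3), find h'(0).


Let u(x) = 5x - 2 and v(x) = x + 3
u'(x) = 5
v'(x) = 1
Product rule: h'(x) = u'(x)*v(x) + u(x)*v'(x)
= 5 * (x + 3) + (5x - 2) * 1
At x = 0:
u(0) = 5 * 0 - 2 = -2
v(0) = 1 * 0 + 3 = 3
h'(0) = 5 * 3 + (-2) * 1
= 15 - 2
= 13

13


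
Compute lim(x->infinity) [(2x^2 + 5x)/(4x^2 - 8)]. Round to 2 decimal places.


For limits at infinity with equal-degree polynomials,
we compare leading coefficients.
Numerator leading term: 2x^2
Denominator leading term: 4x^2
Divide both by x^2:
lim = (2 + 5/x) / (4 - 8/x^2)
As x -> infinity, the 1/x and 1/x^2 terms vanish:
= 2/4 = 1/2 = 0.50

0.50


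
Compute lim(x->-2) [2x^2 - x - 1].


Since polynomials are continuous, we use direct substitution.
lim(x->-2) of 2x^2 - x - 1
= 2 * (-2)^2 - 1 * (-2) - 1
= 8 + 2 - 1
= 9

9


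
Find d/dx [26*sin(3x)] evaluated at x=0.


Apply the chain rule to differentiate 26*sin(3x):
d/dx [26*sin(3x)]
= 26 * cos(3x) * d/dx(3x)
= 26 * 3 * cos(3x)
= 78 * cos(3x)
Evaluate at x = 0:
= 78 * cos(0)
= 78 * 1
= 78

78


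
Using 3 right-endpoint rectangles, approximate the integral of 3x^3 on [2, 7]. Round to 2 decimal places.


Right Riemann sum uses right endpoints of each subinterval.
Interval: [2, 7], n = 3
dx = (7 - 2) / 3 = 5/3
Right endpoints: [11/3, 16/3, 7]
f values: [1331/9, 4096/9, 1029]
Sum = dx * (sum of f values)
= 5/3 * 1632
= 2720 = 2720.00

2720.00


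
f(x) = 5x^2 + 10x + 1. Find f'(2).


Differentiate term by term using power and sum rules:
f(x) = 5x^2 + 10x + 1
f'(x) = 10x + 10
Substitute x = 2:
f'(2) = 10 * 2 + 10
= 20 + 10
= 30

30


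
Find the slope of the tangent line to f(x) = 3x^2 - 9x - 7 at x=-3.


The slope of the tangent line equals f'(x) at the point.
f(x) = 3x^2 - 9x - 7
f'(x) = 6x - 9
At x = -3:
f'(-3) = 6 * (-3) - 9
= -18 - 9
= -27

-27


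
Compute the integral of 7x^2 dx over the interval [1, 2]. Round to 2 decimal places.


Find the antiderivative of 7x^2:
F(x) = 7/3 * x^3
Apply the Fundamental Theorem of Calculus:
F(2) - F(1)
= 7/3 * 2^3 - 7/3 * 1^3
= 7/3 * (8 - 1)
= 7/3 * 7
= 49/3 ≈ 16.33

16.33


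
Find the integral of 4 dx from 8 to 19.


The integral of a constant k over [a, b] equals k * (b - a).
integral from 8 to 19 of 4 dx
= 4 * (19 - 8)
= 4 * 11
= 44

44


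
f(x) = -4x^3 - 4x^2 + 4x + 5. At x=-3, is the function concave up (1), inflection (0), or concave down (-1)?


Concavity is determined by the sign of f''(x).
f(x) = -4x^3 - 4x^2 + 4x + 5
f'(x) = -12x^2 - 8x + 4
f''(x) = -24x - 8
f''(-3) = -24 * (-3) - 8
= 72 - 8
= 64
Since f''(-3) > 0, the function is concave up (1)

1


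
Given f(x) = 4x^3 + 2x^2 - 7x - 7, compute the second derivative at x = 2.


First derivative:
f'(x) = 12x^2 + 4x - 7
Second derivative:
f''(x) = 24x + 4
Substitute x = 2:
f''(2) = 24 * 2 + 4
= 48 + 4
= 52

52


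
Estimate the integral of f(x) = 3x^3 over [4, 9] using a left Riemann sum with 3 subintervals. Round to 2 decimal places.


Left Riemann sum uses left endpoints of each subinterval.
Interval: [4, 9], n = 3
dx = (9 - 4) / 3 = 5/3
Left endpoints: [4, 17/3, 22/3]
f values: [192, 4913/9, 10648/9]
Sum = dx * (sum of f values)
= 5/3 * 1921
= 9605/3 ≈ 3201.67

3201.67


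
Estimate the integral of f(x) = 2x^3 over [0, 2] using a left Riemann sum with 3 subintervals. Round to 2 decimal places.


Left Riemann sum uses left endpoints of each subinterval.
Interval: [0, 2], n = 3
dx = (2 - 0) / 3 = 2/3
Left endpoints: [0, 2/3, 4/3]
f values: [0, 16/27, 128/27]
Sum = dx * (sum of f values)
= 2/3 * 16/3
= 32/9 ≈ 3.56

3.56


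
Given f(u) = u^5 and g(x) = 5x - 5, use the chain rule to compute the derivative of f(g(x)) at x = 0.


Using the chain rule: (f(g(x)))' = f'(g(x)) * g'(x)
First, find g(0):
g(0) = 5 * 0 - 5 = -5
Next, f'(u) = 5u^4
And g'(x) = 5
So f'(g(0)) * g'(0)
= 5 * (-5)^4 * 5
= 5 * 625 * 5
= 15625

15625


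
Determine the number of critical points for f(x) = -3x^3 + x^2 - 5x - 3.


Find where f'(x) = 0:
f(x) = -3x^3 + x^2 - 5x - 3
f'(x) = -9x^2 + 2x - 5
This is a quadratic in x. Use the discriminant to count real roots.
Discriminant = (2)^2 - 4 * (-9) * (-5)
= 4 - 180
= -176
Since discriminant < 0, f'(x) = 0 has no real solutions.
Number of critical points: 0

0


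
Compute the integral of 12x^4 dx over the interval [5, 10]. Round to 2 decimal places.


Find the antiderivative of 12x^4:
F(x) = 12/5 * x^5
Apply the Fundamental Theorem of Calculus:
F(10) - F(5)
= 12/5 * 10^5 - 12/5 * 5^5
= 12/5 * (100000 - 3125)
= 12/5 * 96875
= 232500 = 232500.00

232500.00


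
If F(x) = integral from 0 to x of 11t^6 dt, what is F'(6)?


By the Fundamental Theorem of Calculus (Part 1):
If F(x) = integral from 0 to x of f(t) dt, then F'(x) = f(x)
Here f(t) = 11t^6
So F'(x) = 11x^6
Evaluate at x = 6:
F'(6) = 11 * 6^6
= 11 * 46656
= 513216

513216


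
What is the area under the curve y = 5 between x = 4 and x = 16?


The area under a constant function y = 5 is a rectangle.
Width = 16 - 4 = 12
Height = 5
Area = width * height
= 12 * 5
= 60

60


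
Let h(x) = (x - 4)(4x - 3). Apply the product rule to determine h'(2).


Let u(x) = x - 4 and v(x) = 4x - 3
u'(x) = 1
v'(x) = 4
Product rule: h'(x) = u'(x)*v(x) + u(x)*v'(x)
= 1 * (4x - 3) + (x - 4) * 4
At x = 2:
u(2) = 1 * 2 - 4 = -2
v(2) = 4 * 2 - 3 = 5
h'(2) = 1 * 5 + (-2) * 4
= 5 - 8
= -3

-3


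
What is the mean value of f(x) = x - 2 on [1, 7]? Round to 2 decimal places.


Average value = 1/(b-a) * integral from a to b of f(x) dx
First compute the integral of x - 2:
F(x) = (1/2)x^2 - 2x
F(7) = 1/2 * 49 - 2 * 7 = 21/2
F(1) = 1/2 * 1 - 2 * 1 = -3/2
Integral = 21/2 - (-3/2) = 12
Average = 12 / (7 - 1) = 12 / 6
= 2 = 2.00

2.00


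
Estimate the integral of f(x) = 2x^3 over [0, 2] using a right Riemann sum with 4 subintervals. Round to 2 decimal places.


Right Riemann sum uses right endpoints of each subinterval.
Interval: [0, 2], n = 4
dx = (2 - 0) / 4 = 1/2
Right endpoints: [1/2, 1, 3/2, 2]
f values: [1/4, 2, 27/4, 16]
Sum = dx * (sum of f values)
= 1/2 * 25
= 25/2 = 12.50

12.50


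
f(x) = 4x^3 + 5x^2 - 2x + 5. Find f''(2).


First derivative:
f'(x) = 12x^2 + 10x - 2
Second derivative:
f''(x) = 24x + 10
Substitute x = 2:
f''(2) = 24 * 2 + 10
= 48 + 10
= 58

58


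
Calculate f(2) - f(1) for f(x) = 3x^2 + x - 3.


Net change = f(b) - f(a)
f(x) = 3x^2 + x - 3
Compute f(2):
f(2) = 3 * 2^2 + 1 * 2 - 3
= 12 + 2 - 3
= 11
Compute f(1):
f(1) = 3 * 1^2 + 1 * 1 - 3
= 3 + 1 - 3
= 1
Net change = 11 - 1 = 10

10


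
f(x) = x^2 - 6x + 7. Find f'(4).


Differentiate term by term using power and sum rules:
f(x) = x^2 - 6x + 7
f'(x) = 2x - 6
Substitute x = 4:
f'(4) = 2 * 4 - 6
= 8 - 6
= 2

2


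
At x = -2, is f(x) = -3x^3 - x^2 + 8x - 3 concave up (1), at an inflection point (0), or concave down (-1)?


Concavity is determined by the sign of f''(x).
f(x) = -3x^3 - x^2 + 8x - 3
f'(x) = -9x^2 - 2x + 8
f''(x) = -18x - 2
f''(-2) = -18 * (-2) - 2
= 36 - 2
= 34
Since f''(-2) > 0, the function is concave up (1)

1


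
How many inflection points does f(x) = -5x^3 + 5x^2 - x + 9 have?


Inflection points occur where f''(x) = 0 and concavity changes.
f(x) = -5x^3 + 5x^2 - x + 9
f'(x) = -15x^2 + 10x - 1
f''(x) = -30x + 10
Set f''(x) = 0:
-30x + 10 = 0
x = -10 / (-30) = 1/3
Since f''(x) is linear (degree 1), it changes sign at this point.
Therefore there is exactly 1 inflection point.

1


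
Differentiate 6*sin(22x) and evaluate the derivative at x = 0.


Apply the chain rule to differentiate 6*sin(22x):
d/dx [6*sin(22x)]
= 6 * cos(22x) * d/dx(22x)
= 6 * 22 * cos(22x)
= 132 * cos(22x)
Evaluate at x = 0:
= 132 * cos(0)
= 132 * 1
= 132

132


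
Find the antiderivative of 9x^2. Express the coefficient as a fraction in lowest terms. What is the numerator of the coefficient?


Apply the power rule for integration:
integral of ax^n dx = a/(n+1) * x^(n+1) + C
integral of 9x^2 dx
= 9/3 * x^3 + C
= 3 * x^3 + C
The coefficient in lowest terms is 3 = 3/1, so its numerator is 3

3


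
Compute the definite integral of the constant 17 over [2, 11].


The integral of a constant k over [a, b] equals k * (b - a).
integral from 2 to 11 of 17 dx
= 17 * (11 - 2)
= 17 * 9
= 153

153


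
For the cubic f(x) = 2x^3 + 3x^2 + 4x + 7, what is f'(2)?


Differentiate f(x) = 2x^3 + 3x^2 + 4x + 7 term by term:
f'(x) = 6x^2 + 6x + 4
Substitute x = 2:
f'(2) = 6 * 2^2 + 6 * 2 + 4
= 24 + 12 + 4
= 40

40


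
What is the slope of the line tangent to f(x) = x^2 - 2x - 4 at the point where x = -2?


The slope of the tangent line equals f'(x) at the point.
f(x) = x^2 - 2x - 4
f'(x) = 2x - 2
At x = -2:
f'(-2) = 2 * (-2) - 2
= -4 - 2
= -6

-6


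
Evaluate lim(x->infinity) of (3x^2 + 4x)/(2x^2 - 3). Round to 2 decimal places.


For limits at infinity with equal-degree polynomials,
we compare leading coefficients.
Numerator leading term: 3x^2
Denominator leading term: 2x^2
Divide both by x^2:
lim = (3 + 4/x) / (2 - 3/x^2)
As x -> infinity, the 1/x and 1/x^2 terms vanish:
= 3/2 = 1.50

1.50


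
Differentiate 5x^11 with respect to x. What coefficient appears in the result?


We apply the power rule: d/dx [ax^n] = a*n * x^(n-1)
d/dx [5x^11]
= 5 * 11 * x^(11-1)
= 55x^10
The coefficient is 55

55


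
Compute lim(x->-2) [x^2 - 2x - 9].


Since polynomials are continuous, we use direct substitution.
lim(x->-2) of x^2 - 2x - 9
= 1 * (-2)^2 - 2 * (-2) - 9
= 4 + 4 - 9
= -1

-1


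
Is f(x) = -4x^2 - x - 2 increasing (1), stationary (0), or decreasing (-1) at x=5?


Compute f'(x) to determine behavior:
f'(x) = -8x - 1
f'(5) = -8 * 5 - 1
= -40 - 1
= -41
Since f'(5) < 0, the function is decreasing (-1)

-1


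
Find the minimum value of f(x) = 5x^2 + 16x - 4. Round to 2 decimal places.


For a quadratic f(x) = ax^2 + bx + c with a > 0, the minimum is at the vertex.
Vertex x-coordinate: x = -b/(2a)
x = -(16) / (2 * 5)
x = -16/10 = -8/5
Substitute back to find the minimum value:
f(-8/5) = 5 * (-8/5)^2 + 16 * (-8/5) - 4
= 64/5 - 128/5 - 4
= -84/5 = -16.80

-16.80


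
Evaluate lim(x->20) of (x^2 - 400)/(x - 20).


Direct substitution gives 0/0, so we factor the numerator.
Factor: (x^2 - 400) = (x - 20)(x + 20)
Cancel the common factor (x - 20):
(x^2 - 400)/(x - 20) = (x + 20)
Now substitute x = 20:
= (20 + 20) = 40

40


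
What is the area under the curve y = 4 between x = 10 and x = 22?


The area under a constant function y = 4 is a rectangle.
Width = 22 - 10 = 12
Height = 4
Area = width * height
= 12 * 4
= 48

48


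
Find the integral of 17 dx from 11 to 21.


The integral of a constant k over [a, b] equals k * (b - a).
integral from 11 to 21 of 17 dx
= 17 * (21 - 11)
= 17 * 10
= 170

170


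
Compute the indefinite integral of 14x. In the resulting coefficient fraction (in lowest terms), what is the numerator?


Apply the power rule for integration:
integral of ax^n dx = a/(n+1) * x^(n+1) + C
integral of 14x dx
= 14/2 * x^2 + C
= 7 * x^2 + C
The coefficient in lowest terms is 7 = 7/1, so its numerator is 7

7


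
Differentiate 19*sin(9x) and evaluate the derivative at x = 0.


Apply the chain rule to differentiate 19*sin(9x):
d/dx [19*sin(9x)]
= 19 * cos(9x) * d/dx(9x)
= 19 * 9 * cos(9x)
= 171 * cos(9x)
Evaluate at x = 0:
= 171 * cos(0)
= 171 * 1
= 171

171


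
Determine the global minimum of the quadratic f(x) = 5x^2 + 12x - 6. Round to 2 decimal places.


For a quadratic f(x) = ax^2 + bx + c with a > 0, the minimum is at the vertex.
Vertex x-coordinate: x = -b/(2a)
x = -(12) / (2 * 5)
x = -12/10 = -6/5
Substitute back to find the minimum value:
f(-6/5) = 5 * (-6/5)^2 + 12 * (-6/5) - 6
= 36/5 - 72/5 - 6
= -66/5 = -13.20

-13.20


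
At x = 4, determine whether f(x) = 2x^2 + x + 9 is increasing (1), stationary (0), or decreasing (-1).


Compute f'(x) to determine behavior:
f'(x) = 4x + 1
f'(4) = 4 * 4 + 1
= 16 + 1
= 17
Since f'(4) > 0, the function is increasing (1)

1


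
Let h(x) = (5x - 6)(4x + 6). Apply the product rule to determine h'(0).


Let u(x) = 5x - 6 and v(x) = 4x + 6
u'(x) = 5
v'(x) = 4
Product rule: h'(x) = u'(x)*v(x) + u(x)*v'(x)
= 5 * (4x + 6) + (5x - 6) * 4
At x = 0:
u(0) = 5 * 0 - 6 = -6
v(0) = 4 * 0 + 6 = 6
h'(0) = 5 * 6 + (-6) * 4
= 30 - 24
= 6

6


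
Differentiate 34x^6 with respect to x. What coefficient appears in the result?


We apply the power rule: d/dx [ax^n] = a*n * x^(n-1)
d/dx [34x^6]
= 34 * 6 * x^(6-1)
= 204x^5
The coefficient is 204

204


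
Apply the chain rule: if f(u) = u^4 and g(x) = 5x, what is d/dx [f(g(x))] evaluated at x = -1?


Using the chain rule: (f(g(x)))' = f'(g(x)) * g'(x)
First, find g(-1):
g(-1) = 5 * (-1) + 0 = -5
Next, f'(u) = 4u^3
And g'(x) = 5
So f'(g(-1)) * g'(-1)
= 4 * (-5)^3 * 5
= 4 * (-125) * 5
= -2500

-2500


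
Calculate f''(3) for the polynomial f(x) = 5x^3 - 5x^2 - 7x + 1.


First derivative:
f'(x) = 15x^2 - 10x - 7
Second derivative:
f''(x) = 30x - 10
Substitute x = 3:
f''(3) = 30 * 3 - 10
= 90 - 10
= 80

80


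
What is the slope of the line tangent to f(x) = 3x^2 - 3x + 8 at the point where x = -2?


The slope of the tangent line equals f'(x) at the point.
f(x) = 3x^2 - 3x + 8
f'(x) = 6x - 3
At x = -2:
f'(-2) = 6 * (-2) - 3
= -12 - 3
= -15

-15


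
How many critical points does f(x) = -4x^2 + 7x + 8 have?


Find where f'(x) = 0:
f'(x) = -8x + 7
Set f'(x) = 0:
-8x + 7 = 0
x = -7 / (-8) = 7/8
This is a linear equation in x, so there is exactly one solution.
Number of critical points: 1

1


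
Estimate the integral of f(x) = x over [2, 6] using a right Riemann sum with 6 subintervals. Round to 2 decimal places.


Right Riemann sum uses right endpoints of each subinterval.
Interval: [2, 6], n = 6
dx = (6 - 2) / 6 = 2/3
Right endpoints: [8/3, 10/3, 4, 14/3, 16/3, 6]
f values: [8/3, 10/3, 4, 14/3, 16/3, 6]
Sum = dx * (sum of f values)
= 2/3 * 26
= 52/3 ≈ 17.33

17.33


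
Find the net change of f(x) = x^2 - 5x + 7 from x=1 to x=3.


Net change = f(b) - f(a)
f(x) = x^2 - 5x + 7
Compute f(3):
f(3) = 1 * 3^2 - 5 * 3 + 7
= 9 - 15 + 7
= 1
Compute f(1):
f(1) = 1 * 1^2 - 5 * 1 + 7
= 1 - 5 + 7
= 3
Net change = 1 - 3 = -2

-2


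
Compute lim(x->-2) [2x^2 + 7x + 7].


Since polynomials are continuous, we use direct substitution.
lim(x->-2) of 2x^2 + 7x + 7
= 2 * (-2)^2 + 7 * (-2) + 7
= 8 - 14 + 7
= 1

1


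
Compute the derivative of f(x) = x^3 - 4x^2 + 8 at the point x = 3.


Differentiate f(x) = x^3 - 4x^2 + 8 term by term:
f'(x) = 3x^2 - 8x
Substitute x = 3:
f'(3) = 3 * 3^2 - 8 * 3 + 0
= 27 - 24 + 0
= 3

3


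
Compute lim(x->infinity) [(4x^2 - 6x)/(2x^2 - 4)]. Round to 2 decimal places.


For limits at infinity with equal-degree polynomials,
we compare leading coefficients.
Numerator leading term: 4x^2
Denominator leading term: 2x^2
Divide both by x^2:
lim = (4 - 6/x) / (2 - 4/x^2)
As x -> infinity, the 1/x and 1/x^2 terms vanish:
= 4/2 = 2 = 2.00

2.00


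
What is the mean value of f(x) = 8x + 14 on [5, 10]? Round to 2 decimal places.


Average value = 1/(b-a) * integral from a to b of f(x) dx
First compute the integral of 8x + 14:
F(x) = 4x^2 + 14x
F(10) = 4 * 100 + 14 * 10 = 540
F(5) = 4 * 25 + 14 * 5 = 170
Integral = 540 - 170 = 370
Average = 370 / (10 - 5) = 370 / 5
= 74 = 74.00

74.00


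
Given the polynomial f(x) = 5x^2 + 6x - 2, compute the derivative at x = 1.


Differentiate term by term using power and sum rules:
f(x) = 5x^2 + 6x - 2
f'(x) = 10x + 6
Substitute x = 1:
f'(1) = 10 * 1 + 6
= 10 + 6
= 16

16


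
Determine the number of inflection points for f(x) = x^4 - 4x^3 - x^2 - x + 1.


Inflection points occur where f''(x) = 0 and concavity changes.
f(x) = x^4 - 4x^3 - x^2 - x + 1
f'(x) = 4x^3 - 12x^2 - 2x - 1
f''(x) = 12x^2 - 24x - 2
This is a quadratic in x. Use the discriminant to count real roots.
Discriminant = (-24)^2 - 4 * 12 * (-2)
= 576 - (-96)
= 672
Since discriminant > 0, f''(x) = 0 has 2 distinct real solutions.
A quadratic with two distinct real roots changes sign at each root, so concavity changes at both.
Number of inflection points: 2

2


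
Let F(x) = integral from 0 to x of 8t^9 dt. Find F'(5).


By the Fundamental Theorem of Calculus (Part 1):
If F(x) = integral from 0 to x of f(t) dt, then F'(x) = f(x)
Here f(t) = 8t^9
So F'(x) = 8x^9
Evaluate at x = 5:
F'(5) = 8 * 5^9
= 8 * 1953125
= 15625000

15625000


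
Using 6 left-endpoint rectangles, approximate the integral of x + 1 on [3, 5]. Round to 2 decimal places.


Left Riemann sum uses left endpoints of each subinterval.
Interval: [3, 5], n = 6
dx = (5 - 3) / 6 = 1/3
Left endpoints: [3, 10/3, 11/3, 4, 13/3, 14/3]
f values: [4, 13/3, 14/3, 5, 16/3, 17/3]
Sum = dx * (sum of f values)
= 1/3 * 29
= 29/3 ≈ 9.67

9.67


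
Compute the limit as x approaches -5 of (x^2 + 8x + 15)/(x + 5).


Direct substitution gives 0/0, so we factor the numerator.
Factor: (x^2 + 8x + 15) = (x + 5)(x + 3)
Cancel the common factor (x + 5):
(x^2 + 8x + 15)/(x + 5) = (x + 3)
Now substitute x = -5:
= (-5) - (-3) = -2

-2


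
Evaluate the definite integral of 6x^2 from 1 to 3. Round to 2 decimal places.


Find the antiderivative of 6x^2:
F(x) = 6/3 * x^3
Apply the Fundamental Theorem of Calculus:
F(3) - F(1)
= 6/3 * 3^3 - 6/3 * 1^3
= 6/3 * (27 - 1)
= 6/3 * 26
= 52 = 52.00

52.00


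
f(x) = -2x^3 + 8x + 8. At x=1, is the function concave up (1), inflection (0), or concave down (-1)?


Concavity is determined by the sign of f''(x).
f(x) = -2x^3 + 8x + 8
f'(x) = -6x^2 + 8
f''(x) = -12x
f''(1) = -12 * 1 + 0
= -12 + 0
= -12
Since f''(1) < 0, the function is concave down (-1)

-1


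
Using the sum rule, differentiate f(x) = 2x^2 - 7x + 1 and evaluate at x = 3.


Differentiate term by term using power and sum rules:
f(x) = 2x^2 - 7x + 1
f'(x) = 4x - 7
Substitute x = 3:
f'(3) = 4 * 3 - 7
= 12 - 7
= 5

5


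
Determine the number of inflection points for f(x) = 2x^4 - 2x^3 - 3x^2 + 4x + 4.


Inflection points occur where f''(x) = 0 and concavity changes.
f(x) = 2x^4 - 2x^3 - 3x^2 + 4x + 4
f'(x) = 8x^3 - 6x^2 - 6x + 4
f''(x) = 24x^2 - 12x - 6
This is a quadratic in x. Use the discriminant to count real roots.
Discriminant = (-12)^2 - 4 * 24 * (-6)
= 144 - (-576)
= 720
Since discriminant > 0, f''(x) = 0 has 2 distinct real solutions.
A quadratic with two distinct real roots changes sign at each root, so concavity changes at both.
Number of inflection points: 2

2


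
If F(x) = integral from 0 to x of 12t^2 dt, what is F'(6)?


By the Fundamental Theorem of Calculus (Part 1):
If F(x) = integral from 0 to x of f(t) dt, then F'(x) = f(x)
Here f(t) = 12t^2
So F'(x) = 12x^2
Evaluate at x = 6:
F'(6) = 12 * 6^2
= 12 * 36
= 432

432


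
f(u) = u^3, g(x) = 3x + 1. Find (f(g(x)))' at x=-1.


Using the chain rule: (f(g(x)))' = f'(g(x)) * g'(x)
First, find g(-1):
g(-1) = 3 * (-1) + 1 = -2
Next, f'(u) = 3u^2
And g'(x) = 3
So f'(g(-1)) * g'(-1)
= 3 * (-2)^2 * 3
= 3 * 4 * 3
= 36

36


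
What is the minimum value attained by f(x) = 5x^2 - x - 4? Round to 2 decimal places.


For a quadratic f(x) = ax^2 + bx + c with a > 0, the minimum is at the vertex.
Vertex x-coordinate: x = -b/(2a)
x = -(-1) / (2 * 5)
x = 1/10
Substitute back to find the minimum value:
f(1/10) = 5 * (1/10)^2 - 1 * (1/10) - 4
= 1/20 - 1/10 - 4
= -81/20 = -4.05

-4.05


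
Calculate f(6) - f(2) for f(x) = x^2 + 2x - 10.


Net change = f(b) - f(a)
f(x) = x^2 + 2x - 10
Compute f(6):
f(6) = 1 * 6^2 + 2 * 6 - 10
= 36 + 12 - 10
= 38
Compute f(2):
f(2) = 1 * 2^2 + 2 * 2 - 10
= 4 + 4 - 10
= -2
Net change = 38 - (-2) = 40

40


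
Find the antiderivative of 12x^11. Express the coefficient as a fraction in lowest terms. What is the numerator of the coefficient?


Apply the power rule for integration:
integral of ax^n dx = a/(n+1) * x^(n+1) + C
integral of 12x^11 dx
= 12/12 * x^12 + C
= 1 * x^12 + C
The coefficient in lowest terms is 1 = 1/1, so its numerator is 1

1


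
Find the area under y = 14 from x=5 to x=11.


The area under a constant function y = 14 is a rectangle.
Width = 11 - 5 = 6
Height = 14
Area = width * height
= 6 * 14
= 84

84


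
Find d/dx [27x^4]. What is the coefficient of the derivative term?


We apply the power rule: d/dx [ax^n] = a*n * x^(n-1)
d/dx [27x^4]
= 27 * 4 * x^(4-1)
= 108x^3
The coefficient is 108

108


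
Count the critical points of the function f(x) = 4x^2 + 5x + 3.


Find where f'(x) = 0:
f'(x) = 8x + 5
Set f'(x) = 0:
8x + 5 = 0
x = -5 / 8 = -5/8
This is a linear equation in x, so there is exactly one solution.
Number of critical points: 1

1


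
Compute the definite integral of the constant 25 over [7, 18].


The integral of a constant k over [a, b] equals k * (b - a).
integral from 7 to 18 of 25 dx
= 25 * (18 - 7)
= 25 * 11
= 275

275


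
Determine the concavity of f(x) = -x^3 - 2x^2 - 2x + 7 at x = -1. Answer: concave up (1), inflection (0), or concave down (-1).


Concavity is determined by the sign of f''(x).
f(x) = -x^3 - 2x^2 - 2x + 7
f'(x) = -3x^2 - 4x - 2
f''(x) = -6x - 4
f''(-1) = -6 * (-1) - 4
= 6 - 4
= 2
Since f''(-1) > 0, the function is concave up (1)

1


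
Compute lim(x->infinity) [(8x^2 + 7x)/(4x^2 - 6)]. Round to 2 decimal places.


For limits at infinity with equal-degree polynomials,
we compare leading coefficients.
Numerator leading term: 8x^2
Denominator leading term: 4x^2
Divide both by x^2:
lim = (8 + 7/x) / (4 - 6/x^2)
As x -> infinity, the 1/x and 1/x^2 terms vanish:
= 8/4 = 2 = 2.00

2.00


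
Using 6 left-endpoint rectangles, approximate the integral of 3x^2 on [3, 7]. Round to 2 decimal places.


Left Riemann sum uses left endpoints of each subinterval.
Interval: [3, 7], n = 6
dx = (7 - 3) / 6 = 2/3
Left endpoints: [3, 11/3, 13/3, 5, 17/3, 19/3]
f values: [27, 121/3, 169/3, 75, 289/3, 361/3]
Sum = dx * (sum of f values)
= 2/3 * 1246/3
= 2492/9 ≈ 276.89

276.89


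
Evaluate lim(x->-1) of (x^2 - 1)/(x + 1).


Direct substitution gives 0/0, so we factor the numerator.
Factor: (x^2 - 1) = (x + 1)(x - 1)
Cancel the common factor (x + 1):
(x^2 - 1)/(x + 1) = (x - 1)
Now substitute x = -1:
= (-1) - (1) = -2

-2


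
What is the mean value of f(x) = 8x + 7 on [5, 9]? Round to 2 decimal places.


Average value = 1/(b-a) * integral from a to b of f(x) dx
First compute the integral of 8x + 7:
F(x) = 4x^2 + 7x
F(9) = 4 * 81 + 7 * 9 = 387
F(5) = 4 * 25 + 7 * 5 = 135
Integral = 387 - 135 = 252
Average = 252 / (9 - 5) = 252 / 4
= 63 = 63.00

63.00


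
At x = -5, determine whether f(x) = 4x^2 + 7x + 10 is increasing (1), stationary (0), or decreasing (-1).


Compute f'(x) to determine behavior:
f'(x) = 8x + 7
f'(-5) = 8 * (-5) + 7
= -40 + 7
= -33
Since f'(-5) < 0, the function is decreasing (-1)

-1


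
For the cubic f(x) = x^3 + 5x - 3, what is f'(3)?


Differentiate f(x) = x^3 + 5x - 3 term by term:
f'(x) = 3x^2 + 5
Substitute x = 3:
f'(3) = 3 * 3^2 + 0 * 3 + 5
= 27 + 0 + 5
= 32

32


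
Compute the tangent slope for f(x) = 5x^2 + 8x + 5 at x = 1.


The slope of the tangent line equals f'(x) at the point.
f(x) = 5x^2 + 8x + 5
f'(x) = 10x + 8
At x = 1:
f'(1) = 10 * 1 + 8
= 10 + 8
= 18

18


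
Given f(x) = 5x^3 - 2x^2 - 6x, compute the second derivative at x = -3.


First derivative:
f'(x) = 15x^2 - 4x - 6
Second derivative:
f''(x) = 30x - 4
Substitute x = -3:
f''(-3) = 30 * (-3) - 4
= -90 - 4
= -94

-94


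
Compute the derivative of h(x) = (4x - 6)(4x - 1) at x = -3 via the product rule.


Let u(x) = 4x - 6 and v(x) = 4x - 1
u'(x) = 4
v'(x) = 4
Product rule: h'(x) = u'(x)*v(x) + u(x)*v'(x)
= 4 * (4x - 1) + (4x - 6) * 4
At x = -3:
u(-3) = 4 * (-3) - 6 = -18
v(-3) = 4 * (-3) - 1 = -13
h'(-3) = 4 * (-13) + (-18) * 4
= -52 - 72
= -124

-124


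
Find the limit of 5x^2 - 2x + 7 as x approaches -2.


Since polynomials are continuous, we use direct substitution.
lim(x->-2) of 5x^2 - 2x + 7
= 5 * (-2)^2 - 2 * (-2) + 7
= 20 + 4 + 7
= 31

31


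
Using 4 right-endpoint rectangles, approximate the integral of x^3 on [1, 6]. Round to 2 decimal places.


Right Riemann sum uses right endpoints of each subinterval.
Interval: [1, 6], n = 4
dx = (6 - 1) / 4 = 5/4
Right endpoints: [9/4, 7/2, 19/4, 6]
f values: [729/64, 343/8, 6859/64, 216]
Sum = dx * (sum of f values)
= 5/4 * 6039/16
= 30195/64 ≈ 471.80

471.80


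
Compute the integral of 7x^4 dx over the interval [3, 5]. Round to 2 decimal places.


Find the antiderivative of 7x^4:
F(x) = 7/5 * x^5
Apply the Fundamental Theorem of Calculus:
F(5) - F(3)
= 7/5 * 5^5 - 7/5 * 3^5
= 7/5 * (3125 - 243)
= 7/5 * 2882
= 20174/5 = 4034.80

4034.80


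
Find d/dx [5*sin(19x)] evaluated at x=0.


Apply the chain rule to differentiate 5*sin(19x):
d/dx [5*sin(19x)]
= 5 * cos(19x) * d/dx(19x)
= 5 * 19 * cos(19x)
= 95 * cos(19x)
Evaluate at x = 0:
= 95 * cos(0)
= 95 * 1
= 95

95


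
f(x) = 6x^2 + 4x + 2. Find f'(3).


Differentiate term by term using power and sum rules:
f(x) = 6x^2 + 4x + 2
f'(x) = 12x + 4
Substitute x = 3:
f'(3) = 12 * 3 + 4
= 36 + 4
= 40

40


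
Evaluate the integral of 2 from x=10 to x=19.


The integral of a constant k over [a, b] equals k * (b - a).
integral from 10 to 19 of 2 dx
= 2 * (19 - 10)
= 2 * 9
= 18

18


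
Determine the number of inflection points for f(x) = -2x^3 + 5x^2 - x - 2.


Inflection points occur where f''(x) = 0 and concavity changes.
f(x) = -2x^3 + 5x^2 - x - 2
f'(x) = -6x^2 + 10x - 1
f''(x) = -12x + 10
Set f''(x) = 0:
-12x + 10 = 0
x = -10 / (-12) = 5/6
Since f''(x) is linear (degree 1), it changes sign at this point.
Therefore there is exactly 1 inflection point.

1


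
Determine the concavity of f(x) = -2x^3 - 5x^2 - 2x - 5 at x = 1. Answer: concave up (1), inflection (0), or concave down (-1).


Concavity is determined by the sign of f''(x).
f(x) = -2x^3 - 5x^2 - 2x - 5
f'(x) = -6x^2 - 10x - 2
f''(x) = -12x - 10
f''(1) = -12 * 1 - 10
= -12 - 10
= -22
Since f''(1) < 0, the function is concave down (-1)

-1


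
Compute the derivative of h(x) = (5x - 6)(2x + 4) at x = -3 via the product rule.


Let u(x) = 5x - 6 and v(x) = 2x + 4
u'(x) = 5
v'(x) = 2
Product rule: h'(x) = u'(x)*v(x) + u(x)*v'(x)
= 5 * (2x + 4) + (5x - 6) * 2
At x = -3:
u(-3) = 5 * (-3) - 6 = -21
v(-3) = 2 * (-3) + 4 = -2
h'(-3) = 5 * (-2) + (-21) * 2
= -10 - 42
= -52

-52


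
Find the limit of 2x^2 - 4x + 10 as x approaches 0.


Since polynomials are continuous, we use direct substitution.
lim(x->0) of 2x^2 - 4x + 10
= 2 * 0^2 - 4 * 0 + 10
= 0 + 0 + 10
= 10

10


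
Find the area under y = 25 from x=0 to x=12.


The area under a constant function y = 25 is a rectangle.
Width = 12 - 0 = 12
Height = 25
Area = width * height
= 12 * 25
= 300

300


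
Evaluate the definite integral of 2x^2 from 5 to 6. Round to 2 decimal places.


Find the antiderivative of 2x^2:
F(x) = 2/3 * x^3
Apply the Fundamental Theorem of Calculus:
F(6) - F(5)
= 2/3 * 6^3 - 2/3 * 5^3
= 2/3 * (216 - 125)
= 2/3 * 91
= 182/3 ≈ 60.67

60.67


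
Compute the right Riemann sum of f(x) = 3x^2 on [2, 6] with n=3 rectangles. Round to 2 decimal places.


Right Riemann sum uses right endpoints of each subinterval.
Interval: [2, 6], n = 3
dx = (6 - 2) / 3 = 4/3
Right endpoints: [10/3, 14/3, 6]
f values: [100/3, 196/3, 108]
Sum = dx * (sum of f values)
= 4/3 * 620/3
= 2480/9 ≈ 275.56

275.56


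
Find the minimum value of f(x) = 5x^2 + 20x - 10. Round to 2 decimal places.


For a quadratic f(x) = ax^2 + bx + c with a > 0, the minimum is at the vertex.
Vertex x-coordinate: x = -b/(2a)
x = -(20) / (2 * 5)
x = -20/10 = -2
Substitute back to find the minimum value:
f(-2) = 5 * (-2)^2 + 20 * (-2) - 10
= 20 - 40 - 10
= -30 = -30.00

-30.00


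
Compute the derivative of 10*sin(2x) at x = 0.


Apply the chain rule to differentiate 10*sin(2x):
d/dx [10*sin(2x)]
= 10 * cos(2x) * d/dx(2x)
= 10 * 2 * cos(2x)
= 20 * cos(2x)
Evaluate at x = 0:
= 20 * cos(0)
= 20 * 1
= 20

20


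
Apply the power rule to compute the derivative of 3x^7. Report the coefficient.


We apply the power rule: d/dx [ax^n] = a*n * x^(n-1)
d/dx [3x^7]
= 3 * 7 * x^(7-1)
= 21x^6
The coefficient is 21

21


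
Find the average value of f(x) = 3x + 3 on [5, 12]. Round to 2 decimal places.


Average value = 1/(b-a) * integral from a to b of f(x) dx
First compute the integral of 3x + 3:
F(x) = (3/2)x^2 + 3x
F(12) = 3/2 * 144 + 3 * 12 = 252
F(5) = 3/2 * 25 + 3 * 5 = 105/2
Integral = 252 - 105/2 = 399/2
Average = (399/2) / (12 - 5) = (399/2) / 7
= 57/2 = 28.50

28.50


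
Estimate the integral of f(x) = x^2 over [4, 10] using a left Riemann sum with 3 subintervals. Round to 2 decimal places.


Left Riemann sum uses left endpoints of each subinterval.
Interval: [4, 10], n = 3
dx = (10 - 4) / 3 = 2
Left endpoints: [4, 6, 8]
f values: [16, 36, 64]
Sum = dx * (sum of f values)
= 2 * 116
= 232 = 232.00

232.00


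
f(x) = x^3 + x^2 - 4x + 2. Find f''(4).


First derivative:
f'(x) = 3x^2 + 2x - 4
Second derivative:
f''(x) = 6x + 2
Substitute x = 4:
f''(4) = 6 * 4 + 2
= 24 + 2
= 26

26


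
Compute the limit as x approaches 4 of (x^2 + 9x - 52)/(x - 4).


Direct substitution gives 0/0, so we factor the numerator.
Factor: (x^2 + 9x - 52) = (x - 4)(x + 13)
Cancel the common factor (x - 4):
(x^2 + 9x - 52)/(x - 4) = (x + 13)
Now substitute x = 4:
= (4) - (-13) = 17

17
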